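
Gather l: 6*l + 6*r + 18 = 6*l + 6*r + 18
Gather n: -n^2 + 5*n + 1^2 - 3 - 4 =-n^2 + 5*n - 6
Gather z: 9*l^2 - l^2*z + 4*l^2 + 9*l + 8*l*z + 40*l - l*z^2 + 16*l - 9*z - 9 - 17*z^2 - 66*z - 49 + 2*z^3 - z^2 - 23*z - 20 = 13*l^2 + 65*l + 2*z^3 + z^2*(-l - 18) + z*(-l^2 + 8*l - 98) - 78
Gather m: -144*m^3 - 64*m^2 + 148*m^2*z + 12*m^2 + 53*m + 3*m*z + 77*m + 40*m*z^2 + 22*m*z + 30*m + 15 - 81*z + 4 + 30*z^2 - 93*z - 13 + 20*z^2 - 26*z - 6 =-144*m^3 + m^2*(148*z - 52) + m*(40*z^2 + 25*z + 160) + 50*z^2 - 200*z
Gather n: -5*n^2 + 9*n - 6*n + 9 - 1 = -5*n^2 + 3*n + 8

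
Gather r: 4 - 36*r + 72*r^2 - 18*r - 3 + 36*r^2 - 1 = 108*r^2 - 54*r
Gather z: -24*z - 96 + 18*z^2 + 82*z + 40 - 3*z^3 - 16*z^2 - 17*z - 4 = -3*z^3 + 2*z^2 + 41*z - 60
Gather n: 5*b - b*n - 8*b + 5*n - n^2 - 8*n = -3*b - n^2 + n*(-b - 3)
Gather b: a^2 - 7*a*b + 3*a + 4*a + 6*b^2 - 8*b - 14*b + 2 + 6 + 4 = a^2 + 7*a + 6*b^2 + b*(-7*a - 22) + 12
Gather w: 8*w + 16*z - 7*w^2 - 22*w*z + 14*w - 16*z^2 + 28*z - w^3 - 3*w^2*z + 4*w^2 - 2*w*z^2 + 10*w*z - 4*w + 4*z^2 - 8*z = -w^3 + w^2*(-3*z - 3) + w*(-2*z^2 - 12*z + 18) - 12*z^2 + 36*z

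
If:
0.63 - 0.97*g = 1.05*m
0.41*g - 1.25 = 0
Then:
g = 3.05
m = -2.22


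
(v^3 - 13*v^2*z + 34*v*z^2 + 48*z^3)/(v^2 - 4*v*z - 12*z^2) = (v^2 - 7*v*z - 8*z^2)/(v + 2*z)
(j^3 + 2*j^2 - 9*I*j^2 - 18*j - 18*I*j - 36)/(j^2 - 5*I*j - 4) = (j^3 + j^2*(2 - 9*I) - 18*j*(1 + I) - 36)/(j^2 - 5*I*j - 4)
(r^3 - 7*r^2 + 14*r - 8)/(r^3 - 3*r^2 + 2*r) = (r - 4)/r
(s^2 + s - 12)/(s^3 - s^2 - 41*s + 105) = (s + 4)/(s^2 + 2*s - 35)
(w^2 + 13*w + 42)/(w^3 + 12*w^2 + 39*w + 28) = (w + 6)/(w^2 + 5*w + 4)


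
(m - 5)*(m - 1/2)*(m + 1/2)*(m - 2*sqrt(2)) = m^4 - 5*m^3 - 2*sqrt(2)*m^3 - m^2/4 + 10*sqrt(2)*m^2 + sqrt(2)*m/2 + 5*m/4 - 5*sqrt(2)/2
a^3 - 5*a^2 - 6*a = a*(a - 6)*(a + 1)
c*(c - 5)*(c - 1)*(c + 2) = c^4 - 4*c^3 - 7*c^2 + 10*c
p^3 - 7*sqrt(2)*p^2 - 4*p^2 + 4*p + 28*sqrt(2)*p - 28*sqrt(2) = (p - 2)^2*(p - 7*sqrt(2))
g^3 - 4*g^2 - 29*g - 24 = (g - 8)*(g + 1)*(g + 3)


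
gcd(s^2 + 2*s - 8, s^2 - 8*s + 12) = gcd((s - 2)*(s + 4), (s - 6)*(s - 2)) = s - 2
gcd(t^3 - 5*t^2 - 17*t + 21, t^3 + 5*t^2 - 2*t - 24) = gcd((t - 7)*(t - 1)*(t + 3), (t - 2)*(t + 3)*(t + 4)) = t + 3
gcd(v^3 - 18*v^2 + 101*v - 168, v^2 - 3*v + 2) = 1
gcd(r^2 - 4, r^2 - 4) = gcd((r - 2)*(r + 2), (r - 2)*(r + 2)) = r^2 - 4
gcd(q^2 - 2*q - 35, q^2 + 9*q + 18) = 1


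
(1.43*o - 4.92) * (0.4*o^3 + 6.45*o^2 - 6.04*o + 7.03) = 0.572*o^4 + 7.2555*o^3 - 40.3712*o^2 + 39.7697*o - 34.5876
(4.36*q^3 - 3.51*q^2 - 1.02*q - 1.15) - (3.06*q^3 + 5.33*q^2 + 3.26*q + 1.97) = 1.3*q^3 - 8.84*q^2 - 4.28*q - 3.12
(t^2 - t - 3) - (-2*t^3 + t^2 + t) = 2*t^3 - 2*t - 3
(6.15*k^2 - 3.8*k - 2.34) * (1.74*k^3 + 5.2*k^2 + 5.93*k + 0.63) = 10.701*k^5 + 25.368*k^4 + 12.6379*k^3 - 30.8275*k^2 - 16.2702*k - 1.4742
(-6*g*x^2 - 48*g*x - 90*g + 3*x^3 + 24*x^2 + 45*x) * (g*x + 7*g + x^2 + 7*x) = -6*g^2*x^3 - 90*g^2*x^2 - 426*g^2*x - 630*g^2 - 3*g*x^4 - 45*g*x^3 - 213*g*x^2 - 315*g*x + 3*x^5 + 45*x^4 + 213*x^3 + 315*x^2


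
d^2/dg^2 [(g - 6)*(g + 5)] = 2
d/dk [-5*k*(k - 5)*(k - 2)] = -15*k^2 + 70*k - 50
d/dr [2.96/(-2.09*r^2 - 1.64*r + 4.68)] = (12.3728*r + 4.8544)/(2.09*r^2 + 1.64*r - 4.68)^2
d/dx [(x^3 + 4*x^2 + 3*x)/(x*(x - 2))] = (x^2 - 4*x - 11)/(x^2 - 4*x + 4)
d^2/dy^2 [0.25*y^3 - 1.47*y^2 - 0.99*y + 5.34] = 1.5*y - 2.94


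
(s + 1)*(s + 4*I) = s^2 + s + 4*I*s + 4*I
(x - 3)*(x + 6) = x^2 + 3*x - 18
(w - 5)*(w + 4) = w^2 - w - 20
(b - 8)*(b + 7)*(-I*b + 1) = -I*b^3 + b^2 + I*b^2 - b + 56*I*b - 56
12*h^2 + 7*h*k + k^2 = (3*h + k)*(4*h + k)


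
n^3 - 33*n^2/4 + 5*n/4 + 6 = (n - 8)*(n - 1)*(n + 3/4)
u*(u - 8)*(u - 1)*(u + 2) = u^4 - 7*u^3 - 10*u^2 + 16*u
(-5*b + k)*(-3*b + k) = 15*b^2 - 8*b*k + k^2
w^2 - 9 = (w - 3)*(w + 3)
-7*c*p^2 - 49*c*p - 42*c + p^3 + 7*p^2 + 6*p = (-7*c + p)*(p + 1)*(p + 6)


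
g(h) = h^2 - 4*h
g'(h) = 2*h - 4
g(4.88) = 4.29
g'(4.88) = 5.76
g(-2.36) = 15.01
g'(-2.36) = -8.72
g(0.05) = -0.20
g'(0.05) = -3.90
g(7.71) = 28.60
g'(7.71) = 11.42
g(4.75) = 3.56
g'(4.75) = 5.50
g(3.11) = -2.77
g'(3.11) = 2.22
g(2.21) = -3.96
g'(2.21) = 0.42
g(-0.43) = 1.90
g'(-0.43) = -4.86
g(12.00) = 96.00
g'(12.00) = 20.00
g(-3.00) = 21.00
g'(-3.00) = -10.00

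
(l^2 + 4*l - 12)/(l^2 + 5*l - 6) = (l - 2)/(l - 1)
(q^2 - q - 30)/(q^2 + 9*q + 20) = (q - 6)/(q + 4)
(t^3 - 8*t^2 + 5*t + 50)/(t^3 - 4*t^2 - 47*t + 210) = (t^2 - 3*t - 10)/(t^2 + t - 42)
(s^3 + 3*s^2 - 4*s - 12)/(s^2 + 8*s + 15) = (s^2 - 4)/(s + 5)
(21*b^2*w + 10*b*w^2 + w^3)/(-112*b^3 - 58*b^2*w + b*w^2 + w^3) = w*(3*b + w)/(-16*b^2 - 6*b*w + w^2)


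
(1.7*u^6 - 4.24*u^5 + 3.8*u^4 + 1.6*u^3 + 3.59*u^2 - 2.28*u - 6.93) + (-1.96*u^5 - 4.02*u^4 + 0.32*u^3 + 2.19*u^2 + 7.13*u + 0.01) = 1.7*u^6 - 6.2*u^5 - 0.22*u^4 + 1.92*u^3 + 5.78*u^2 + 4.85*u - 6.92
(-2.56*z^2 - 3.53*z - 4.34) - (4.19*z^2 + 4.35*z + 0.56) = -6.75*z^2 - 7.88*z - 4.9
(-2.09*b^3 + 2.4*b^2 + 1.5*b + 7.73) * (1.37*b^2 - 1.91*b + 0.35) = -2.8633*b^5 + 7.2799*b^4 - 3.2605*b^3 + 8.5651*b^2 - 14.2393*b + 2.7055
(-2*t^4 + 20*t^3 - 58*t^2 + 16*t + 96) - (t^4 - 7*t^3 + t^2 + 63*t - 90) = -3*t^4 + 27*t^3 - 59*t^2 - 47*t + 186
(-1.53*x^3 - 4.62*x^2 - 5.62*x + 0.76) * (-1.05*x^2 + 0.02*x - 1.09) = 1.6065*x^5 + 4.8204*x^4 + 7.4763*x^3 + 4.1254*x^2 + 6.141*x - 0.8284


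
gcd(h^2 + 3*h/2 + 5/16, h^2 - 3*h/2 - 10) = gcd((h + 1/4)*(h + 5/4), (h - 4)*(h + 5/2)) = 1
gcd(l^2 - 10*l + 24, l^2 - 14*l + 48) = l - 6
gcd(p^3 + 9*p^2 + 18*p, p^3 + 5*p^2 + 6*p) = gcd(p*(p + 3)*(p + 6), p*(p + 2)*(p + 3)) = p^2 + 3*p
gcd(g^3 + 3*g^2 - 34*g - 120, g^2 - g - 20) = g + 4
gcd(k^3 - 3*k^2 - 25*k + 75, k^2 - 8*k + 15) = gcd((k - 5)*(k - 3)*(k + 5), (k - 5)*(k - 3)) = k^2 - 8*k + 15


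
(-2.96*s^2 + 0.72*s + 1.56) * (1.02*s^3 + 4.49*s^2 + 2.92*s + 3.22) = -3.0192*s^5 - 12.556*s^4 - 3.8192*s^3 - 0.4244*s^2 + 6.8736*s + 5.0232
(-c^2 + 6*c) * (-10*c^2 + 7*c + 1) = 10*c^4 - 67*c^3 + 41*c^2 + 6*c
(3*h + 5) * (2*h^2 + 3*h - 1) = 6*h^3 + 19*h^2 + 12*h - 5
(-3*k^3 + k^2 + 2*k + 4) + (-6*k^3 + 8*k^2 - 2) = -9*k^3 + 9*k^2 + 2*k + 2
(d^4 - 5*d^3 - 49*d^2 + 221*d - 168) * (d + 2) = d^5 - 3*d^4 - 59*d^3 + 123*d^2 + 274*d - 336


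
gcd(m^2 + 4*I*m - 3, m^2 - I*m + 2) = m + I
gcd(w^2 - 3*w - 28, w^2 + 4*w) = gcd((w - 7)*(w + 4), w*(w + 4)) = w + 4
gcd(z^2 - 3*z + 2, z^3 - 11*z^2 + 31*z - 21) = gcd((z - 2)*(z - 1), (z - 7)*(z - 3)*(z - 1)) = z - 1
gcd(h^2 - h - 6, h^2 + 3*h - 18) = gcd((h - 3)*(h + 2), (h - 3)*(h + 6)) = h - 3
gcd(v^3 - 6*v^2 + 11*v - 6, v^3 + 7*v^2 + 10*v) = 1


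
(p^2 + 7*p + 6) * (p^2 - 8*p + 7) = p^4 - p^3 - 43*p^2 + p + 42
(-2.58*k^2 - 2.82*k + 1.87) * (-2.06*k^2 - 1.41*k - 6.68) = 5.3148*k^4 + 9.447*k^3 + 17.3584*k^2 + 16.2009*k - 12.4916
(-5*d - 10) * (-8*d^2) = 40*d^3 + 80*d^2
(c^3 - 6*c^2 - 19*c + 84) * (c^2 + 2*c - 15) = c^5 - 4*c^4 - 46*c^3 + 136*c^2 + 453*c - 1260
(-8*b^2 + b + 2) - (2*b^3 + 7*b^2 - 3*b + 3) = -2*b^3 - 15*b^2 + 4*b - 1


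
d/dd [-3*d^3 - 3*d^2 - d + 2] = -9*d^2 - 6*d - 1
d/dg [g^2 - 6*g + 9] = 2*g - 6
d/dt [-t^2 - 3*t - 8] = -2*t - 3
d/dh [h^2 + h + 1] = 2*h + 1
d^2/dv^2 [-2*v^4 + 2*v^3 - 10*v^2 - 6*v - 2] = -24*v^2 + 12*v - 20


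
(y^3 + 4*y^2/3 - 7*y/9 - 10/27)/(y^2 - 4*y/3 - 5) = (y^2 - y/3 - 2/9)/(y - 3)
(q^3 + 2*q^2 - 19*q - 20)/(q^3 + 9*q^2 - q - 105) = (q^2 - 3*q - 4)/(q^2 + 4*q - 21)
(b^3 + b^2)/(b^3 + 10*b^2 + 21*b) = b*(b + 1)/(b^2 + 10*b + 21)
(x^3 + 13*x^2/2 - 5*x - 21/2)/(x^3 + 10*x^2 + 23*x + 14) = (x - 3/2)/(x + 2)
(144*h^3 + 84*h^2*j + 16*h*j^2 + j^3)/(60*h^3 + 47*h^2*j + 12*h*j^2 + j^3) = (36*h^2 + 12*h*j + j^2)/(15*h^2 + 8*h*j + j^2)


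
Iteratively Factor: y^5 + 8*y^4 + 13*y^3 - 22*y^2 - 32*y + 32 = (y + 4)*(y^4 + 4*y^3 - 3*y^2 - 10*y + 8) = (y - 1)*(y + 4)*(y^3 + 5*y^2 + 2*y - 8) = (y - 1)*(y + 2)*(y + 4)*(y^2 + 3*y - 4) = (y - 1)*(y + 2)*(y + 4)^2*(y - 1)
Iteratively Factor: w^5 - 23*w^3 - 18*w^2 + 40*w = (w + 4)*(w^4 - 4*w^3 - 7*w^2 + 10*w) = (w - 5)*(w + 4)*(w^3 + w^2 - 2*w) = (w - 5)*(w - 1)*(w + 4)*(w^2 + 2*w) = (w - 5)*(w - 1)*(w + 2)*(w + 4)*(w)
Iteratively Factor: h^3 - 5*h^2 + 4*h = (h)*(h^2 - 5*h + 4) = h*(h - 4)*(h - 1)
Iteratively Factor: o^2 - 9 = (o - 3)*(o + 3)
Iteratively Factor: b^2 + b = (b)*(b + 1)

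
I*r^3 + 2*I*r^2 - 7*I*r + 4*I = (r - 1)*(r + 4)*(I*r - I)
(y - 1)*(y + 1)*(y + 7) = y^3 + 7*y^2 - y - 7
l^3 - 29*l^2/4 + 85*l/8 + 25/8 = (l - 5)*(l - 5/2)*(l + 1/4)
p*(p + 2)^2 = p^3 + 4*p^2 + 4*p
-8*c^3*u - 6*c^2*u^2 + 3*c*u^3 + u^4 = u*(-2*c + u)*(c + u)*(4*c + u)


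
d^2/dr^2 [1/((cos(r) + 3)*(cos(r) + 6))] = (-4*sin(r)^4 + 11*sin(r)^2 + 783*cos(r)/4 - 27*cos(3*r)/4 + 119)/((cos(r) + 3)^3*(cos(r) + 6)^3)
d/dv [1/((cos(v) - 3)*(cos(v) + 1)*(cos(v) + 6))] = (-3*sin(v)^2 + 8*cos(v) - 12)*sin(v)/((cos(v) - 3)^2*(cos(v) + 1)^2*(cos(v) + 6)^2)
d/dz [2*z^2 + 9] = 4*z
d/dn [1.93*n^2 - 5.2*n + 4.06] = 3.86*n - 5.2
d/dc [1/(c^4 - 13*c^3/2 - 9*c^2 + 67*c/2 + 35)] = 2*(-8*c^3 + 39*c^2 + 36*c - 67)/(2*c^4 - 13*c^3 - 18*c^2 + 67*c + 70)^2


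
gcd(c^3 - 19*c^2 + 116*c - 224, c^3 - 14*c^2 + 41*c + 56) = c^2 - 15*c + 56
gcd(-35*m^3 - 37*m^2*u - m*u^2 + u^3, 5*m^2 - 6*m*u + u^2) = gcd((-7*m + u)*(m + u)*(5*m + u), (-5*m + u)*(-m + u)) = 1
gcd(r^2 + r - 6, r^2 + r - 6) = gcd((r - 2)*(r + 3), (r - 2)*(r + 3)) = r^2 + r - 6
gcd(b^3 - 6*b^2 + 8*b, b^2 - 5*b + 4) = b - 4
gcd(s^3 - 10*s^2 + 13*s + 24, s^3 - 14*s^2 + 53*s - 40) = s - 8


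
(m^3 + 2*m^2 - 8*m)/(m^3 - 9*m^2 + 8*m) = (m^2 + 2*m - 8)/(m^2 - 9*m + 8)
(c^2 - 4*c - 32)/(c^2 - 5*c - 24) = (c + 4)/(c + 3)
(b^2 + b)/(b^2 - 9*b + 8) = b*(b + 1)/(b^2 - 9*b + 8)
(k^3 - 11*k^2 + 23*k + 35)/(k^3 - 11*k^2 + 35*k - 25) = (k^2 - 6*k - 7)/(k^2 - 6*k + 5)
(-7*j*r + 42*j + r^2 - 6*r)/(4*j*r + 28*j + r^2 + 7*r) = (-7*j*r + 42*j + r^2 - 6*r)/(4*j*r + 28*j + r^2 + 7*r)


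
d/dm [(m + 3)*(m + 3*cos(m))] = m - (m + 3)*(3*sin(m) - 1) + 3*cos(m)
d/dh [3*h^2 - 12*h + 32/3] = 6*h - 12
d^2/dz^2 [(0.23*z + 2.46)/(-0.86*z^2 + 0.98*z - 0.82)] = (-(0.23*z + 2.46)*(1.72*z - 0.98)*(3.44*z - 1.96) + (1.1868*z + 3.7804)*(0.86*z^2 - 0.98*z + 0.82))/(0.86*z^2 - 0.98*z + 0.82)^3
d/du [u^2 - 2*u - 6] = 2*u - 2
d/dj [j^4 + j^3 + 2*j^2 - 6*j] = 4*j^3 + 3*j^2 + 4*j - 6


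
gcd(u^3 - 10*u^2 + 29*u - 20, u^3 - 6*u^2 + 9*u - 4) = u^2 - 5*u + 4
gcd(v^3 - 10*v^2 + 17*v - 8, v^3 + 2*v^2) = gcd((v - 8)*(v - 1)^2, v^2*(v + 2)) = 1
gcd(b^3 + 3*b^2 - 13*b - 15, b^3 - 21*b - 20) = b + 1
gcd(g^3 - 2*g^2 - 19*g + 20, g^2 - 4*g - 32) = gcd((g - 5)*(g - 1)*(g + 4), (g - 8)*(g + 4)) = g + 4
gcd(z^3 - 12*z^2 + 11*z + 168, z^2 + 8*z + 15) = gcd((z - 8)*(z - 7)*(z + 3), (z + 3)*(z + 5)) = z + 3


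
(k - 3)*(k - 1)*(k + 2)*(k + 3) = k^4 + k^3 - 11*k^2 - 9*k + 18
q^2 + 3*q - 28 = (q - 4)*(q + 7)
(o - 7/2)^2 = o^2 - 7*o + 49/4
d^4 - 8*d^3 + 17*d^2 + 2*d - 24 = (d - 4)*(d - 3)*(d - 2)*(d + 1)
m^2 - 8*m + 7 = (m - 7)*(m - 1)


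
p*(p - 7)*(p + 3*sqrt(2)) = p^3 - 7*p^2 + 3*sqrt(2)*p^2 - 21*sqrt(2)*p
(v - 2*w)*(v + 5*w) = v^2 + 3*v*w - 10*w^2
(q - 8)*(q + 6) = q^2 - 2*q - 48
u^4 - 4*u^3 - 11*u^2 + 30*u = u*(u - 5)*(u - 2)*(u + 3)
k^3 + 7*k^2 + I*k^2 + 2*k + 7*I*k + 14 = (k + 7)*(k - I)*(k + 2*I)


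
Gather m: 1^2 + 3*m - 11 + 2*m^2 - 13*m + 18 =2*m^2 - 10*m + 8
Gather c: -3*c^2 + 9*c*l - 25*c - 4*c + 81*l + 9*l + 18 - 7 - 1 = -3*c^2 + c*(9*l - 29) + 90*l + 10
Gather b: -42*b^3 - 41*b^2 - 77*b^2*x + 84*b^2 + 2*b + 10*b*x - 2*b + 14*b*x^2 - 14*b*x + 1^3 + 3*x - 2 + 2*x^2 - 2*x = -42*b^3 + b^2*(43 - 77*x) + b*(14*x^2 - 4*x) + 2*x^2 + x - 1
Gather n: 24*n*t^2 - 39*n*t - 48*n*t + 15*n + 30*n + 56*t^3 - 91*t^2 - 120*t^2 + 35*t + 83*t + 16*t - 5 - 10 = n*(24*t^2 - 87*t + 45) + 56*t^3 - 211*t^2 + 134*t - 15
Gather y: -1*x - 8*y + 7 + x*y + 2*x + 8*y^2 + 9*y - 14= x + 8*y^2 + y*(x + 1) - 7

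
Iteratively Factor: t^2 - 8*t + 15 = (t - 5)*(t - 3)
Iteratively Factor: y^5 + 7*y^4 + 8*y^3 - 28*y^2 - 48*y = (y + 4)*(y^4 + 3*y^3 - 4*y^2 - 12*y) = (y + 2)*(y + 4)*(y^3 + y^2 - 6*y) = (y + 2)*(y + 3)*(y + 4)*(y^2 - 2*y) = (y - 2)*(y + 2)*(y + 3)*(y + 4)*(y)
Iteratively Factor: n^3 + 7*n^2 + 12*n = (n + 3)*(n^2 + 4*n) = n*(n + 3)*(n + 4)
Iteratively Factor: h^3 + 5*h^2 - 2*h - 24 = (h + 4)*(h^2 + h - 6) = (h + 3)*(h + 4)*(h - 2)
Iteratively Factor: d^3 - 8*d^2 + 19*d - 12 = (d - 3)*(d^2 - 5*d + 4) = (d - 4)*(d - 3)*(d - 1)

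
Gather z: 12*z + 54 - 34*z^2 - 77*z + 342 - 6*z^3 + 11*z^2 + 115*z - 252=-6*z^3 - 23*z^2 + 50*z + 144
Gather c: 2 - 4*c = 2 - 4*c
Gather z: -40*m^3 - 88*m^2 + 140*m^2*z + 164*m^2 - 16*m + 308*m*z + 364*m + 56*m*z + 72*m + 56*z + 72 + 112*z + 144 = -40*m^3 + 76*m^2 + 420*m + z*(140*m^2 + 364*m + 168) + 216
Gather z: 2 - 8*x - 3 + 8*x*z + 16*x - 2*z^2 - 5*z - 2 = 8*x - 2*z^2 + z*(8*x - 5) - 3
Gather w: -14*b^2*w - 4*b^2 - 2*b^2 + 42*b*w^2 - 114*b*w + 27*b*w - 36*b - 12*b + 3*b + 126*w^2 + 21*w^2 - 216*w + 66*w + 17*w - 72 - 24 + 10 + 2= -6*b^2 - 45*b + w^2*(42*b + 147) + w*(-14*b^2 - 87*b - 133) - 84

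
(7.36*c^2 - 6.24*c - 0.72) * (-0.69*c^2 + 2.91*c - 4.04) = -5.0784*c^4 + 25.7232*c^3 - 47.396*c^2 + 23.1144*c + 2.9088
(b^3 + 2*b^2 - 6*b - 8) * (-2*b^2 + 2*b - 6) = -2*b^5 - 2*b^4 + 10*b^3 - 8*b^2 + 20*b + 48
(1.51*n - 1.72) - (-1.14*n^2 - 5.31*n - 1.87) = 1.14*n^2 + 6.82*n + 0.15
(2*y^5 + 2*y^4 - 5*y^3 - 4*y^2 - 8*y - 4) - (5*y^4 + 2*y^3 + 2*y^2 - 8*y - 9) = 2*y^5 - 3*y^4 - 7*y^3 - 6*y^2 + 5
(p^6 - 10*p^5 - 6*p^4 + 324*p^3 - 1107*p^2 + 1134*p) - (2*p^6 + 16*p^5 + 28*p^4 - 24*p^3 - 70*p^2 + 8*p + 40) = -p^6 - 26*p^5 - 34*p^4 + 348*p^3 - 1037*p^2 + 1126*p - 40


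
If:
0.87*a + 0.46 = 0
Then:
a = -0.53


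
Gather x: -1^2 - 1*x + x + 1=0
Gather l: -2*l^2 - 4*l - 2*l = -2*l^2 - 6*l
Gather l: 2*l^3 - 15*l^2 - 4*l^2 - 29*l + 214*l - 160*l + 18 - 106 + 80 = 2*l^3 - 19*l^2 + 25*l - 8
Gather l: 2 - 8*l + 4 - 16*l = 6 - 24*l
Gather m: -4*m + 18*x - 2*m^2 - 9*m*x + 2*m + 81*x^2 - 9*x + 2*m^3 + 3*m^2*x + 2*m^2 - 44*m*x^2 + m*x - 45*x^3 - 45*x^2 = 2*m^3 + 3*m^2*x + m*(-44*x^2 - 8*x - 2) - 45*x^3 + 36*x^2 + 9*x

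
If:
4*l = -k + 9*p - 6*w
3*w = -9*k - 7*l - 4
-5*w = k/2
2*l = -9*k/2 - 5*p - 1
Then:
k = -890/331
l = 917/331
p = 368/331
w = 89/331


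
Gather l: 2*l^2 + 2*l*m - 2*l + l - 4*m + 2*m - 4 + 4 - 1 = 2*l^2 + l*(2*m - 1) - 2*m - 1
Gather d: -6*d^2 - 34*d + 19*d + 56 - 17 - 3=-6*d^2 - 15*d + 36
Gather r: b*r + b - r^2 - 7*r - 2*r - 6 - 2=b - r^2 + r*(b - 9) - 8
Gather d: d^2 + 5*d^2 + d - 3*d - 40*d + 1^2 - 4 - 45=6*d^2 - 42*d - 48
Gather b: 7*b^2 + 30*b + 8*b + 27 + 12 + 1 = 7*b^2 + 38*b + 40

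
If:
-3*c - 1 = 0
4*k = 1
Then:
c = -1/3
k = 1/4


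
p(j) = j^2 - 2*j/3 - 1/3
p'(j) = 2*j - 2/3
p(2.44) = 3.99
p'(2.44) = 4.21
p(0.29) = -0.44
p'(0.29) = -0.09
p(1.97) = 2.23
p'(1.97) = 3.27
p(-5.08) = 28.86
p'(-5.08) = -10.83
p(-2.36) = 6.81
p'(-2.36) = -5.39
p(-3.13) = 11.55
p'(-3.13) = -6.93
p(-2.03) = 5.14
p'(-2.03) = -4.73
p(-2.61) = 8.22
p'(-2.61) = -5.89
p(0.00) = -0.33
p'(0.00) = -0.67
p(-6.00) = 39.67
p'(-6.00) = -12.67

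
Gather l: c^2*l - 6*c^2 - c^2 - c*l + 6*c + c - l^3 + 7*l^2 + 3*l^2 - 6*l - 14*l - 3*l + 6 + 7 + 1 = -7*c^2 + 7*c - l^3 + 10*l^2 + l*(c^2 - c - 23) + 14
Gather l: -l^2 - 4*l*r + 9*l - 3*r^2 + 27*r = -l^2 + l*(9 - 4*r) - 3*r^2 + 27*r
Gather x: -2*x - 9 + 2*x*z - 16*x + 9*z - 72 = x*(2*z - 18) + 9*z - 81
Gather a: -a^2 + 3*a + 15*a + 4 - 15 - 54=-a^2 + 18*a - 65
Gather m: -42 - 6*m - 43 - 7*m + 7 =-13*m - 78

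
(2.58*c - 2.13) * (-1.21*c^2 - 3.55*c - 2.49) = -3.1218*c^3 - 6.5817*c^2 + 1.1373*c + 5.3037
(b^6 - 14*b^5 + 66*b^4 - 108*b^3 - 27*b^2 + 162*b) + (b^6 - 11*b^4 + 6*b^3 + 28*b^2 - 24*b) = 2*b^6 - 14*b^5 + 55*b^4 - 102*b^3 + b^2 + 138*b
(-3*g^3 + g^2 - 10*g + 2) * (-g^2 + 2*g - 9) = 3*g^5 - 7*g^4 + 39*g^3 - 31*g^2 + 94*g - 18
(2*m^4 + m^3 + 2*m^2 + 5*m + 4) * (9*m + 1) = 18*m^5 + 11*m^4 + 19*m^3 + 47*m^2 + 41*m + 4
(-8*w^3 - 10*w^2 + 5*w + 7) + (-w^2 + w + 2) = -8*w^3 - 11*w^2 + 6*w + 9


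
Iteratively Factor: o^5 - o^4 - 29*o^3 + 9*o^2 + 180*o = (o + 4)*(o^4 - 5*o^3 - 9*o^2 + 45*o) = (o - 5)*(o + 4)*(o^3 - 9*o) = o*(o - 5)*(o + 4)*(o^2 - 9) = o*(o - 5)*(o + 3)*(o + 4)*(o - 3)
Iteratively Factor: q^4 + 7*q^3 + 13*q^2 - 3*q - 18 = (q + 3)*(q^3 + 4*q^2 + q - 6) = (q - 1)*(q + 3)*(q^2 + 5*q + 6) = (q - 1)*(q + 3)^2*(q + 2)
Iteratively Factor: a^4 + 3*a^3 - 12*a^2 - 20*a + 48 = (a + 3)*(a^3 - 12*a + 16) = (a + 3)*(a + 4)*(a^2 - 4*a + 4) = (a - 2)*(a + 3)*(a + 4)*(a - 2)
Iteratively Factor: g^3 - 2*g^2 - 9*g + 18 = (g + 3)*(g^2 - 5*g + 6) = (g - 2)*(g + 3)*(g - 3)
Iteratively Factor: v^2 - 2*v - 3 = (v - 3)*(v + 1)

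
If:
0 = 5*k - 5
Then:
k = 1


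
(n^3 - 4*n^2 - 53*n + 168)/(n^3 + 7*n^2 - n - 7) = (n^2 - 11*n + 24)/(n^2 - 1)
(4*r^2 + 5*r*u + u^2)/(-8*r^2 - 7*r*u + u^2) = (-4*r - u)/(8*r - u)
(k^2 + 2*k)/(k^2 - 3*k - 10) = k/(k - 5)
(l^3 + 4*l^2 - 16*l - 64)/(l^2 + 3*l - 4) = (l^2 - 16)/(l - 1)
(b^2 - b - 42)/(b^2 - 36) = (b - 7)/(b - 6)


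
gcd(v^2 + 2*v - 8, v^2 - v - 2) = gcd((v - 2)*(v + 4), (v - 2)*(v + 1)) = v - 2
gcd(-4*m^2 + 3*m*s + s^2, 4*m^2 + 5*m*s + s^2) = 4*m + s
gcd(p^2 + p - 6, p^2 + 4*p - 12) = p - 2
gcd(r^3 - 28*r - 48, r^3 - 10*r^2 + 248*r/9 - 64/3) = r - 6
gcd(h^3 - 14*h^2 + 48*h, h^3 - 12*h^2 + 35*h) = h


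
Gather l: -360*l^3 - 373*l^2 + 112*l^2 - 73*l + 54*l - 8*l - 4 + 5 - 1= -360*l^3 - 261*l^2 - 27*l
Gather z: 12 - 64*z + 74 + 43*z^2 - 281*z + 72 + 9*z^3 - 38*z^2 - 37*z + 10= 9*z^3 + 5*z^2 - 382*z + 168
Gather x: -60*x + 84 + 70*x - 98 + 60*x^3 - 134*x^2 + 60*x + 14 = 60*x^3 - 134*x^2 + 70*x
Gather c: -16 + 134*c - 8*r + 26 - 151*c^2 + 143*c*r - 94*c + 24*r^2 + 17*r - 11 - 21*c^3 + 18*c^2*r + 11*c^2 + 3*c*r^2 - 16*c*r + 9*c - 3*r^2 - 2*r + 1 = -21*c^3 + c^2*(18*r - 140) + c*(3*r^2 + 127*r + 49) + 21*r^2 + 7*r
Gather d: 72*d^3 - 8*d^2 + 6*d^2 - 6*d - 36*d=72*d^3 - 2*d^2 - 42*d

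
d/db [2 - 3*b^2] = -6*b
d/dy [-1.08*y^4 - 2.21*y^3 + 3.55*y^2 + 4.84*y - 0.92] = -4.32*y^3 - 6.63*y^2 + 7.1*y + 4.84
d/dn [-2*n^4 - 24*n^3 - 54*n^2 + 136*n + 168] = -8*n^3 - 72*n^2 - 108*n + 136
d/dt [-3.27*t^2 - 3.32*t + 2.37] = -6.54*t - 3.32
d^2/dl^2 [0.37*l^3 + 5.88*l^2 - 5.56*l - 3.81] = 2.22*l + 11.76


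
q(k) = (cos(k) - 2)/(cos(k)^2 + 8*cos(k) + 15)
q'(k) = (2*sin(k)*cos(k) + 8*sin(k))*(cos(k) - 2)/(cos(k)^2 + 8*cos(k) + 15)^2 - sin(k)/(cos(k)^2 + 8*cos(k) + 15) = (cos(k)^2 - 4*cos(k) - 31)*sin(k)/(cos(k)^2 + 8*cos(k) + 15)^2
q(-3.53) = -0.35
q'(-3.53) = -0.14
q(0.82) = -0.06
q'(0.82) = -0.06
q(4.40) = -0.18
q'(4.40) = 0.18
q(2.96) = -0.37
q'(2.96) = -0.07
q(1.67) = -0.15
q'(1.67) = -0.15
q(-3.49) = -0.35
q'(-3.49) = -0.13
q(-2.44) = -0.29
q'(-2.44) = 0.20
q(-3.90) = -0.28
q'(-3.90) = -0.20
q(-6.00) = -0.04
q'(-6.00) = -0.02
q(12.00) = -0.05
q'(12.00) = 0.04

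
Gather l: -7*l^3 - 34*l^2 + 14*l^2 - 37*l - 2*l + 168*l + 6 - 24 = -7*l^3 - 20*l^2 + 129*l - 18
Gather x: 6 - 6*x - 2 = 4 - 6*x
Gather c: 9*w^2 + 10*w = 9*w^2 + 10*w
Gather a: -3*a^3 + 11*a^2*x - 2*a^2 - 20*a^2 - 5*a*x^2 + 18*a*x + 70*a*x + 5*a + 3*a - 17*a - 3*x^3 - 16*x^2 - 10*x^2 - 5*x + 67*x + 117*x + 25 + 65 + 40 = -3*a^3 + a^2*(11*x - 22) + a*(-5*x^2 + 88*x - 9) - 3*x^3 - 26*x^2 + 179*x + 130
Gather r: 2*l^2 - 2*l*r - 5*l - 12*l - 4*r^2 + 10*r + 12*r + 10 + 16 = 2*l^2 - 17*l - 4*r^2 + r*(22 - 2*l) + 26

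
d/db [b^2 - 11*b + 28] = 2*b - 11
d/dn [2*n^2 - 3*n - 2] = 4*n - 3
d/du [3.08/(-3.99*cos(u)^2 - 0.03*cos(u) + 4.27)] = -(24.5784*cos(u) + 0.0924)*sin(u)/(3.99*cos(u)^2 + 0.03*cos(u) - 4.27)^2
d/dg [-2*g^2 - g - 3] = -4*g - 1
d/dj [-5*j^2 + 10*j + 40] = 10 - 10*j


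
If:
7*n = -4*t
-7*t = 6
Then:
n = 24/49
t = -6/7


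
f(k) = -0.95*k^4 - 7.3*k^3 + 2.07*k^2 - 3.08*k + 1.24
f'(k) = -3.8*k^3 - 21.9*k^2 + 4.14*k - 3.08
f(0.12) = 0.89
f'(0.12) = -2.91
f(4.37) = -928.36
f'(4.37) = -720.33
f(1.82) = -51.94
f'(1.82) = -91.00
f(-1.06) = 14.33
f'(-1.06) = -27.55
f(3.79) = -574.12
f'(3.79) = -508.83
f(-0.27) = 2.36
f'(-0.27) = -5.72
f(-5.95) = 439.89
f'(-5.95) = -2.58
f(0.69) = -2.51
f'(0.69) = -11.90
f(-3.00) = 149.26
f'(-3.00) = -110.00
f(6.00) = -2750.72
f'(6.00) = -1587.44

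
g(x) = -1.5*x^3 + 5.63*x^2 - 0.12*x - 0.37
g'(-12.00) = -783.24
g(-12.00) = 3403.79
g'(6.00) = -94.56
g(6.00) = -122.41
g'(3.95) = -25.85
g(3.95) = -5.45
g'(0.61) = 5.07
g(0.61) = 1.31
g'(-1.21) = -20.33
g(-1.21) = 10.68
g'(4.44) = -38.84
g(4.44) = -21.21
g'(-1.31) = -22.59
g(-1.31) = 12.82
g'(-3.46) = -92.95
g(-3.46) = 129.58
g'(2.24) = 2.52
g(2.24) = 10.75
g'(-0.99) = -15.68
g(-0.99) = 6.72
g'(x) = -4.5*x^2 + 11.26*x - 0.12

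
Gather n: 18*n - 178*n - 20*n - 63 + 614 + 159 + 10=720 - 180*n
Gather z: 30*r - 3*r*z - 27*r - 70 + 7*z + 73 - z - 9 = 3*r + z*(6 - 3*r) - 6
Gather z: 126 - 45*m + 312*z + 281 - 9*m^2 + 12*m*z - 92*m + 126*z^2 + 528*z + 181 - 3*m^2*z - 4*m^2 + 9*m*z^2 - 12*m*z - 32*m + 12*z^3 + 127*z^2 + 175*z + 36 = -13*m^2 - 169*m + 12*z^3 + z^2*(9*m + 253) + z*(1015 - 3*m^2) + 624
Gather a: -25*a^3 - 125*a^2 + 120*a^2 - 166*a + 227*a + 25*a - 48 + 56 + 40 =-25*a^3 - 5*a^2 + 86*a + 48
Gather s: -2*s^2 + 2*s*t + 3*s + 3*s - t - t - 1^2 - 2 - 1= -2*s^2 + s*(2*t + 6) - 2*t - 4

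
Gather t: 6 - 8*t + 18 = 24 - 8*t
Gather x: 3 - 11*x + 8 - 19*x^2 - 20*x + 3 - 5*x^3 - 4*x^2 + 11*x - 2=-5*x^3 - 23*x^2 - 20*x + 12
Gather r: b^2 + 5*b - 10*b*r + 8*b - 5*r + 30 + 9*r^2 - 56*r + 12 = b^2 + 13*b + 9*r^2 + r*(-10*b - 61) + 42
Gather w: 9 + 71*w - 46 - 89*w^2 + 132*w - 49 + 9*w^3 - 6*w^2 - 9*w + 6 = 9*w^3 - 95*w^2 + 194*w - 80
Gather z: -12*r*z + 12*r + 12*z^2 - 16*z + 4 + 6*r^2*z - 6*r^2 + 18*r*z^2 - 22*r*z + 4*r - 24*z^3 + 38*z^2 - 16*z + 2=-6*r^2 + 16*r - 24*z^3 + z^2*(18*r + 50) + z*(6*r^2 - 34*r - 32) + 6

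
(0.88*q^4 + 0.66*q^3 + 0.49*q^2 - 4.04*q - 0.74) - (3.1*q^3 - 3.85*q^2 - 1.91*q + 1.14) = 0.88*q^4 - 2.44*q^3 + 4.34*q^2 - 2.13*q - 1.88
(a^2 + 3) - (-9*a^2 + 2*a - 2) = 10*a^2 - 2*a + 5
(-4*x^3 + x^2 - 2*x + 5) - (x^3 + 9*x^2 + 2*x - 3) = -5*x^3 - 8*x^2 - 4*x + 8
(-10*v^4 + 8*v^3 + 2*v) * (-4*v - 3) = 40*v^5 - 2*v^4 - 24*v^3 - 8*v^2 - 6*v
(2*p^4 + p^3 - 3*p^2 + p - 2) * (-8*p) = -16*p^5 - 8*p^4 + 24*p^3 - 8*p^2 + 16*p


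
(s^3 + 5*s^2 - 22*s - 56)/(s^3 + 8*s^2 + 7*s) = (s^2 - 2*s - 8)/(s*(s + 1))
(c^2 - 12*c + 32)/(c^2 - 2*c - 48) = (c - 4)/(c + 6)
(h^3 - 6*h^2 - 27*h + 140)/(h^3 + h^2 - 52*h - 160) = (h^2 - 11*h + 28)/(h^2 - 4*h - 32)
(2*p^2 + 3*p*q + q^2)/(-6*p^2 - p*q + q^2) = (-p - q)/(3*p - q)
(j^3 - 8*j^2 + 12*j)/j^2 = j - 8 + 12/j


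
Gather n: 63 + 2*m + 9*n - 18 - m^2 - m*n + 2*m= -m^2 + 4*m + n*(9 - m) + 45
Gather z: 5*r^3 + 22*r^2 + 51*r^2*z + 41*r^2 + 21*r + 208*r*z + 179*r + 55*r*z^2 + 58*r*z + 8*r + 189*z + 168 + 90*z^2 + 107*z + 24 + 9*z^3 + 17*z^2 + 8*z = 5*r^3 + 63*r^2 + 208*r + 9*z^3 + z^2*(55*r + 107) + z*(51*r^2 + 266*r + 304) + 192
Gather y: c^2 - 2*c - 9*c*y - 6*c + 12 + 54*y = c^2 - 8*c + y*(54 - 9*c) + 12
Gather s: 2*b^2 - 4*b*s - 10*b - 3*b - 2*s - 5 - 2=2*b^2 - 13*b + s*(-4*b - 2) - 7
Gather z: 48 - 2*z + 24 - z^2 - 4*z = -z^2 - 6*z + 72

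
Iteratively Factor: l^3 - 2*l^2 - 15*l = (l + 3)*(l^2 - 5*l) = l*(l + 3)*(l - 5)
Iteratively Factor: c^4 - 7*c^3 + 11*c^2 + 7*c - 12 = (c - 3)*(c^3 - 4*c^2 - c + 4) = (c - 3)*(c + 1)*(c^2 - 5*c + 4) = (c - 4)*(c - 3)*(c + 1)*(c - 1)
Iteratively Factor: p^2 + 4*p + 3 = (p + 3)*(p + 1)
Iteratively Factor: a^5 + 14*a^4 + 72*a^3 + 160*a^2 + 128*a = (a + 4)*(a^4 + 10*a^3 + 32*a^2 + 32*a) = a*(a + 4)*(a^3 + 10*a^2 + 32*a + 32) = a*(a + 4)^2*(a^2 + 6*a + 8) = a*(a + 2)*(a + 4)^2*(a + 4)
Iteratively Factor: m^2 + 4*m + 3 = (m + 3)*(m + 1)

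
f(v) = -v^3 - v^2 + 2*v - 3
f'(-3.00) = -19.00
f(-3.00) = 9.00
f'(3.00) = -31.00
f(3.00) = -33.00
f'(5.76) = -109.05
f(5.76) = -215.76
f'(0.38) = 0.81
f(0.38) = -2.44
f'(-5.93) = -91.63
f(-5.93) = 158.50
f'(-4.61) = -52.54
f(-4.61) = 64.50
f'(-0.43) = 2.31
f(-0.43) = -3.97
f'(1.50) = -7.75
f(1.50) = -5.62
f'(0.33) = 1.01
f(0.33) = -2.48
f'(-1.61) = -2.56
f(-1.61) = -4.64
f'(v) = -3*v^2 - 2*v + 2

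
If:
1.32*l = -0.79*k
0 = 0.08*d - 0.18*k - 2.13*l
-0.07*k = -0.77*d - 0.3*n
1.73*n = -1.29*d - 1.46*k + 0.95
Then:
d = -0.29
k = 0.02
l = -0.01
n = 0.75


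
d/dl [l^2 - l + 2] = 2*l - 1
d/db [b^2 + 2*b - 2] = 2*b + 2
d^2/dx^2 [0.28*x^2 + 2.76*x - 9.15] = 0.560000000000000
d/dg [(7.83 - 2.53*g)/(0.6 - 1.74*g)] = (21.064788*g - 7.26372)/(1.74*g - 0.6)^3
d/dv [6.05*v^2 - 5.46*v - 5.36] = 12.1*v - 5.46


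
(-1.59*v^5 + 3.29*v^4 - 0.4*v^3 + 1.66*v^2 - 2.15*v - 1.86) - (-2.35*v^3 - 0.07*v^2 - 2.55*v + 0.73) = -1.59*v^5 + 3.29*v^4 + 1.95*v^3 + 1.73*v^2 + 0.4*v - 2.59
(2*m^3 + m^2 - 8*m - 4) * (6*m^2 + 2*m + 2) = 12*m^5 + 10*m^4 - 42*m^3 - 38*m^2 - 24*m - 8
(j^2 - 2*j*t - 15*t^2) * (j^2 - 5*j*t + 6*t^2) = j^4 - 7*j^3*t + j^2*t^2 + 63*j*t^3 - 90*t^4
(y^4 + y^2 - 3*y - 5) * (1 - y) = -y^5 + y^4 - y^3 + 4*y^2 + 2*y - 5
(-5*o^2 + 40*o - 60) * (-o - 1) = 5*o^3 - 35*o^2 + 20*o + 60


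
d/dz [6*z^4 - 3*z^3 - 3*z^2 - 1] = 3*z*(8*z^2 - 3*z - 2)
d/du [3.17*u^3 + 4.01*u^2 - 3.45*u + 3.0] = 9.51*u^2 + 8.02*u - 3.45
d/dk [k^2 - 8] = 2*k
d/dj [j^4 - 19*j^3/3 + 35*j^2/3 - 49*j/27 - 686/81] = 4*j^3 - 19*j^2 + 70*j/3 - 49/27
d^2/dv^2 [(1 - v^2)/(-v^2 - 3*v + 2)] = 2*(-3*v^3 + 3*v^2 - 9*v - 7)/(v^6 + 9*v^5 + 21*v^4 - 9*v^3 - 42*v^2 + 36*v - 8)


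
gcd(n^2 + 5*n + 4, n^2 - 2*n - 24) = n + 4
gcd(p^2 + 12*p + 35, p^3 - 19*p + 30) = p + 5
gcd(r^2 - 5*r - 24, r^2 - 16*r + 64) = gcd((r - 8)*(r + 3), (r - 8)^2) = r - 8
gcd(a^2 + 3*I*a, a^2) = a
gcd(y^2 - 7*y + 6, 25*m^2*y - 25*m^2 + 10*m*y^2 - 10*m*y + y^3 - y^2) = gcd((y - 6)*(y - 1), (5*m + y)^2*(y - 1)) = y - 1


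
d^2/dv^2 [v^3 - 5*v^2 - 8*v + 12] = 6*v - 10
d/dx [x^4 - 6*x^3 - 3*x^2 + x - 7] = 4*x^3 - 18*x^2 - 6*x + 1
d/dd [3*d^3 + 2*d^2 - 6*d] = 9*d^2 + 4*d - 6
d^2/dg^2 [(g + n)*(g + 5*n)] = 2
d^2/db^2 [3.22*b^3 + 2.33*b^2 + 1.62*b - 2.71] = 19.32*b + 4.66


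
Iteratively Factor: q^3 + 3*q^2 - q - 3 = (q - 1)*(q^2 + 4*q + 3) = (q - 1)*(q + 1)*(q + 3)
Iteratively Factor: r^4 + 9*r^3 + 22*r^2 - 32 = (r + 4)*(r^3 + 5*r^2 + 2*r - 8) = (r - 1)*(r + 4)*(r^2 + 6*r + 8) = (r - 1)*(r + 4)^2*(r + 2)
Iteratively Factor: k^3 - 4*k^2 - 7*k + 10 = (k - 1)*(k^2 - 3*k - 10) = (k - 5)*(k - 1)*(k + 2)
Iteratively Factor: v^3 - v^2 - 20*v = (v + 4)*(v^2 - 5*v) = v*(v + 4)*(v - 5)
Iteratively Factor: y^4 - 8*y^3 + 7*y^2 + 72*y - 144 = (y - 4)*(y^3 - 4*y^2 - 9*y + 36) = (y - 4)*(y - 3)*(y^2 - y - 12) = (y - 4)*(y - 3)*(y + 3)*(y - 4)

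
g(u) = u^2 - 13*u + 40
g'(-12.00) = -37.00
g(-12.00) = 340.00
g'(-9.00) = -31.00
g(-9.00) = 238.00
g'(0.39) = -12.22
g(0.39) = 35.08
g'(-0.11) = -13.22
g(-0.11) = 41.44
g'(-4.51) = -22.02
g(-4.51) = 118.97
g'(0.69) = -11.62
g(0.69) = 31.51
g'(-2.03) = -17.06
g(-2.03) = 70.51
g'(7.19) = 1.38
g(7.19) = -1.77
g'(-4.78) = -22.56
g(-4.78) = 124.99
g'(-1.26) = -15.52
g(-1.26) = 57.97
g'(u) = 2*u - 13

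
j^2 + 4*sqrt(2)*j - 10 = (j - sqrt(2))*(j + 5*sqrt(2))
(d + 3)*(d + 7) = d^2 + 10*d + 21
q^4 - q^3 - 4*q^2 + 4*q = q*(q - 2)*(q - 1)*(q + 2)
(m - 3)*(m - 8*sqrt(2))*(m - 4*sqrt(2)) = m^3 - 12*sqrt(2)*m^2 - 3*m^2 + 36*sqrt(2)*m + 64*m - 192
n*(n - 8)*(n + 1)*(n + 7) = n^4 - 57*n^2 - 56*n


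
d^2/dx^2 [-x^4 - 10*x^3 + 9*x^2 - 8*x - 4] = -12*x^2 - 60*x + 18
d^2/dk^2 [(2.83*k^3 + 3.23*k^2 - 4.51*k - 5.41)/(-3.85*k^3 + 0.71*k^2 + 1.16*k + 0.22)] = (-111.22496*k^6 + 325.26417*k^5 + 772.99299*k^4 - 231.494346*k^3 - 84.0697740000001*k^2 + 49.179072*k + 10.25474)/(57.066625*k^9 - 31.571925*k^8 - 45.759945*k^7 + 8.88439899999999*k^6 + 17.395632*k^5 + 2.696286*k^4 - 2.089028*k^3 - 0.991188*k^2 - 0.168432*k - 0.010648)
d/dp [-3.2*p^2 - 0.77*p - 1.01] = -6.4*p - 0.77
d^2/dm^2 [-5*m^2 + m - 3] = -10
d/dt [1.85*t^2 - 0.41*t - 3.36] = 3.7*t - 0.41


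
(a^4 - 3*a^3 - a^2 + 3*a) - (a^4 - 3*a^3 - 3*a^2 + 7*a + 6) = 2*a^2 - 4*a - 6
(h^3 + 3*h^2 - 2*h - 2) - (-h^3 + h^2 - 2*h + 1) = 2*h^3 + 2*h^2 - 3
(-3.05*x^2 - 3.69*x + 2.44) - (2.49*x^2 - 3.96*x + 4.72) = -5.54*x^2 + 0.27*x - 2.28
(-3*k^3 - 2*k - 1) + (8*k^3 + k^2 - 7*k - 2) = 5*k^3 + k^2 - 9*k - 3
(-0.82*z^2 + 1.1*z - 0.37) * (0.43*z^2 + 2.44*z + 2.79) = -0.3526*z^4 - 1.5278*z^3 + 0.2371*z^2 + 2.1662*z - 1.0323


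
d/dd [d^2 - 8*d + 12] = 2*d - 8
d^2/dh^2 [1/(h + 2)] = 2/(h + 2)^3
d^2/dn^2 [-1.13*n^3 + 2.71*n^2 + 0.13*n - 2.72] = 5.42 - 6.78*n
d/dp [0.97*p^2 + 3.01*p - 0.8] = 1.94*p + 3.01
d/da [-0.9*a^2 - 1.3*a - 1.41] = -1.8*a - 1.3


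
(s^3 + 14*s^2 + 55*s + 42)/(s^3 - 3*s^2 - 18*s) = (s^3 + 14*s^2 + 55*s + 42)/(s*(s^2 - 3*s - 18))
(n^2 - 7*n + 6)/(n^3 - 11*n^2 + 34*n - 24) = 1/(n - 4)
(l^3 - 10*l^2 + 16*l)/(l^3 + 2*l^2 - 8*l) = (l - 8)/(l + 4)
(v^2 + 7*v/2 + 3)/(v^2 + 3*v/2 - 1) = (2*v + 3)/(2*v - 1)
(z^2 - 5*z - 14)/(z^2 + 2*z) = (z - 7)/z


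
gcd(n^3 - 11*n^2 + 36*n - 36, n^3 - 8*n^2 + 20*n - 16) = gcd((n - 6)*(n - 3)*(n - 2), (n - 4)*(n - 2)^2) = n - 2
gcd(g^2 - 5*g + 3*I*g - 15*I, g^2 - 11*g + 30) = g - 5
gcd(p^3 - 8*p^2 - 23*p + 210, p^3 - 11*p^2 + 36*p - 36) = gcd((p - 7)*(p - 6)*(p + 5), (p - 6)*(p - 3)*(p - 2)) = p - 6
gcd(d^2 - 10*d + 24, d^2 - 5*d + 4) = d - 4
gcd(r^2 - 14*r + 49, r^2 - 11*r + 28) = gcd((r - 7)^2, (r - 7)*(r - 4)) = r - 7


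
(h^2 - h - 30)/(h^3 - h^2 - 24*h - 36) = (h + 5)/(h^2 + 5*h + 6)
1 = 1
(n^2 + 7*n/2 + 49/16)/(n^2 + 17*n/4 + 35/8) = (4*n + 7)/(2*(2*n + 5))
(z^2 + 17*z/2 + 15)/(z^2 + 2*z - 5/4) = 2*(z + 6)/(2*z - 1)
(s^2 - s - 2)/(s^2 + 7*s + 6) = (s - 2)/(s + 6)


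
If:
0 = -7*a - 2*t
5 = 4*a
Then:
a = 5/4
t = -35/8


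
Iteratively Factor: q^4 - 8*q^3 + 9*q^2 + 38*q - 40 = (q + 2)*(q^3 - 10*q^2 + 29*q - 20) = (q - 4)*(q + 2)*(q^2 - 6*q + 5) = (q - 4)*(q - 1)*(q + 2)*(q - 5)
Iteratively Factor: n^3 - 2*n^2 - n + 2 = (n + 1)*(n^2 - 3*n + 2) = (n - 2)*(n + 1)*(n - 1)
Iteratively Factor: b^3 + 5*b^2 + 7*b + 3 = (b + 1)*(b^2 + 4*b + 3) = (b + 1)*(b + 3)*(b + 1)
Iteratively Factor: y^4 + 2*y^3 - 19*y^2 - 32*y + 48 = (y - 1)*(y^3 + 3*y^2 - 16*y - 48) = (y - 1)*(y + 4)*(y^2 - y - 12) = (y - 4)*(y - 1)*(y + 4)*(y + 3)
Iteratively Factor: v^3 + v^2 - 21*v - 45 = (v + 3)*(v^2 - 2*v - 15) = (v + 3)^2*(v - 5)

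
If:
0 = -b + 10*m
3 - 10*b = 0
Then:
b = 3/10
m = 3/100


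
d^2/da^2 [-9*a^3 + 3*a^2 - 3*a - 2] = 6 - 54*a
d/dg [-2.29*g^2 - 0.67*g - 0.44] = -4.58*g - 0.67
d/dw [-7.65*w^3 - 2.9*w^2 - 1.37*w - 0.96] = -22.95*w^2 - 5.8*w - 1.37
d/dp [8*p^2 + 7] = 16*p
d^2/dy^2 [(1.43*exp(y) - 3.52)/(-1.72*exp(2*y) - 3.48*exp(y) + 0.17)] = (-4.230512*exp(4*y) + 50.21368*exp(3*y) + 60.699144*exp(2*y) + 45.899612*exp(y) + 2.041105)*exp(y)/(5.088448*exp(6*y) + 30.885696*exp(5*y) + 60.98088*exp(4*y) + 36.03888*exp(3*y) - 6.02718*exp(2*y) + 0.301716*exp(y) - 0.004913)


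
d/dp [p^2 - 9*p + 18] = 2*p - 9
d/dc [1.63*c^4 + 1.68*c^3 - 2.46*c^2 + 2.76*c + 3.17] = 6.52*c^3 + 5.04*c^2 - 4.92*c + 2.76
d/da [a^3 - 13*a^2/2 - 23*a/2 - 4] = 3*a^2 - 13*a - 23/2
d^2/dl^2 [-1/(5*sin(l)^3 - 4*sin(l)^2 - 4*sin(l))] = ((sin(l) + 45*sin(3*l) - 32*cos(2*l))*(-5*sin(l)^2 + 4*sin(l) + 4)*sin(l)/4 + 2*(-15*sin(l)^2 + 8*sin(l) + 4)^2*cos(l)^2)/((-5*sin(l)^2 + 4*sin(l) + 4)^3*sin(l)^3)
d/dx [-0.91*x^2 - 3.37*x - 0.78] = -1.82*x - 3.37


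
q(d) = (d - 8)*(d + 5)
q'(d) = 2*d - 3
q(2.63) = -40.97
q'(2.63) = 2.26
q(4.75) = -31.69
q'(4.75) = 6.50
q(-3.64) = -15.83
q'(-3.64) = -10.28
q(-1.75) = -31.69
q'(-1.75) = -6.50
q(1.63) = -42.23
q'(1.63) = 0.26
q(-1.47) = -33.43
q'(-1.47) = -5.94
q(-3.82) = -13.95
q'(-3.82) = -10.64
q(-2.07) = -29.51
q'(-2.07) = -7.14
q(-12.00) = 140.00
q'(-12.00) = -27.00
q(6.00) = -22.00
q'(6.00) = 9.00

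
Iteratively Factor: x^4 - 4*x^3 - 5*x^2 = (x - 5)*(x^3 + x^2) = x*(x - 5)*(x^2 + x) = x^2*(x - 5)*(x + 1)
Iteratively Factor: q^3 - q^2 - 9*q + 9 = (q + 3)*(q^2 - 4*q + 3) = (q - 1)*(q + 3)*(q - 3)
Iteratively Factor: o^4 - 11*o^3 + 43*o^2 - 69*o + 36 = (o - 1)*(o^3 - 10*o^2 + 33*o - 36) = (o - 4)*(o - 1)*(o^2 - 6*o + 9) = (o - 4)*(o - 3)*(o - 1)*(o - 3)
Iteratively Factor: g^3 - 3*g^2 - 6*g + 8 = (g + 2)*(g^2 - 5*g + 4) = (g - 1)*(g + 2)*(g - 4)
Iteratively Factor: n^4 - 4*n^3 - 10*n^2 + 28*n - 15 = (n - 1)*(n^3 - 3*n^2 - 13*n + 15) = (n - 1)*(n + 3)*(n^2 - 6*n + 5) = (n - 1)^2*(n + 3)*(n - 5)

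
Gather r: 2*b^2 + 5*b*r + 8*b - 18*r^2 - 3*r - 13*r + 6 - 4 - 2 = 2*b^2 + 8*b - 18*r^2 + r*(5*b - 16)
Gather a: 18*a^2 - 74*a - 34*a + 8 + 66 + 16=18*a^2 - 108*a + 90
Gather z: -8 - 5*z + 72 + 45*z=40*z + 64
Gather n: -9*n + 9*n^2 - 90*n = 9*n^2 - 99*n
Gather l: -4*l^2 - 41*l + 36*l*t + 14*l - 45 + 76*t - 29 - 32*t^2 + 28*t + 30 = -4*l^2 + l*(36*t - 27) - 32*t^2 + 104*t - 44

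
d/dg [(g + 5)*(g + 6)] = 2*g + 11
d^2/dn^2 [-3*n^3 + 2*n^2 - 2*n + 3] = 4 - 18*n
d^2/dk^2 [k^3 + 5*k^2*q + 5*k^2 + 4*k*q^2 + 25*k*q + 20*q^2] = 6*k + 10*q + 10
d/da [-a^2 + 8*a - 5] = 8 - 2*a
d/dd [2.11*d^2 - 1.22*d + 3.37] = 4.22*d - 1.22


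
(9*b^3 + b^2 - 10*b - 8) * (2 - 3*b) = -27*b^4 + 15*b^3 + 32*b^2 + 4*b - 16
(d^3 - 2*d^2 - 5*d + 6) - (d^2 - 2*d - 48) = d^3 - 3*d^2 - 3*d + 54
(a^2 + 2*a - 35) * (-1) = -a^2 - 2*a + 35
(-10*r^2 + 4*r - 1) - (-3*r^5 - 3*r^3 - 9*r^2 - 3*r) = 3*r^5 + 3*r^3 - r^2 + 7*r - 1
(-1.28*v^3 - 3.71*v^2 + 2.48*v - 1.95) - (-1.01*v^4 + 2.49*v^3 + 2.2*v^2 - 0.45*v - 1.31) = 1.01*v^4 - 3.77*v^3 - 5.91*v^2 + 2.93*v - 0.64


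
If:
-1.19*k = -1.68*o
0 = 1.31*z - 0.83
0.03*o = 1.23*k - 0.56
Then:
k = 0.46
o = 0.33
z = 0.63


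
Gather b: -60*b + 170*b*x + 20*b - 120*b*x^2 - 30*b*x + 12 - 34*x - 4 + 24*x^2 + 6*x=b*(-120*x^2 + 140*x - 40) + 24*x^2 - 28*x + 8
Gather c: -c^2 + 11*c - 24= -c^2 + 11*c - 24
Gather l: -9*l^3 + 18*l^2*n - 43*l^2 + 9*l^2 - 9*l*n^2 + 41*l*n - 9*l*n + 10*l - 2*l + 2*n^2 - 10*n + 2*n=-9*l^3 + l^2*(18*n - 34) + l*(-9*n^2 + 32*n + 8) + 2*n^2 - 8*n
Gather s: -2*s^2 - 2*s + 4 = -2*s^2 - 2*s + 4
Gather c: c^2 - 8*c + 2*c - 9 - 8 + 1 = c^2 - 6*c - 16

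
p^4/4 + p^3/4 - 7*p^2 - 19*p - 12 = (p/4 + 1)*(p - 6)*(p + 1)*(p + 2)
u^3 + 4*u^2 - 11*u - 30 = (u - 3)*(u + 2)*(u + 5)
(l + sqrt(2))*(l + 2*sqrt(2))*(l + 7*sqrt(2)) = l^3 + 10*sqrt(2)*l^2 + 46*l + 28*sqrt(2)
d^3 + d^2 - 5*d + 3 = (d - 1)^2*(d + 3)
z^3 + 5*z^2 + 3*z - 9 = (z - 1)*(z + 3)^2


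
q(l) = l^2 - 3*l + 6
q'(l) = 2*l - 3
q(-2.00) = 16.00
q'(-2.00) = -7.00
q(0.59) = 4.58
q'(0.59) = -1.82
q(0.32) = 5.14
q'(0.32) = -2.36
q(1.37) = 3.77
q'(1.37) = -0.26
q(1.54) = 3.75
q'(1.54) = 0.08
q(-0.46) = 7.59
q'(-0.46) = -3.92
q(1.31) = 3.79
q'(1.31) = -0.38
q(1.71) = 3.79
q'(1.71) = 0.42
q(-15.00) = 276.00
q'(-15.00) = -33.00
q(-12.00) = 186.00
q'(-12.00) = -27.00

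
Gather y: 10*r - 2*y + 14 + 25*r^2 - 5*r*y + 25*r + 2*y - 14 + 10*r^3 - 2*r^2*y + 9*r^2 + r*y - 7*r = 10*r^3 + 34*r^2 + 28*r + y*(-2*r^2 - 4*r)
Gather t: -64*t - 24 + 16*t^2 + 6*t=16*t^2 - 58*t - 24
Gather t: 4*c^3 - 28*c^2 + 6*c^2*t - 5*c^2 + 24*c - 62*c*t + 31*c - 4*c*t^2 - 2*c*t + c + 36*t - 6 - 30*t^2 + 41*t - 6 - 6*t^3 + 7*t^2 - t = 4*c^3 - 33*c^2 + 56*c - 6*t^3 + t^2*(-4*c - 23) + t*(6*c^2 - 64*c + 76) - 12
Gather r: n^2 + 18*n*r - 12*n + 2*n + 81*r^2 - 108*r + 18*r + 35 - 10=n^2 - 10*n + 81*r^2 + r*(18*n - 90) + 25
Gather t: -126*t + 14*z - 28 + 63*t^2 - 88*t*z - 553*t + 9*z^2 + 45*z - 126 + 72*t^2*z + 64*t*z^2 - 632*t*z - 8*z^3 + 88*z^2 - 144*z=t^2*(72*z + 63) + t*(64*z^2 - 720*z - 679) - 8*z^3 + 97*z^2 - 85*z - 154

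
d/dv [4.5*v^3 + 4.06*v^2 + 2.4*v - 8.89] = 13.5*v^2 + 8.12*v + 2.4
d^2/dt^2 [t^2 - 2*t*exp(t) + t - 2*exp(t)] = -2*t*exp(t) - 6*exp(t) + 2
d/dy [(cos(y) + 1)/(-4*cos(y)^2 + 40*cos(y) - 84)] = (sin(y)^2 - 2*cos(y) + 30)*sin(y)/(4*(cos(y)^2 - 10*cos(y) + 21)^2)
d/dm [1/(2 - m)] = (m - 2)^(-2)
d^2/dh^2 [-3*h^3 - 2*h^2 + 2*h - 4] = -18*h - 4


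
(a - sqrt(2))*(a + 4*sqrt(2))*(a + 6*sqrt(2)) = a^3 + 9*sqrt(2)*a^2 + 28*a - 48*sqrt(2)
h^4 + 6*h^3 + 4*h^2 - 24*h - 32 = (h - 2)*(h + 2)^2*(h + 4)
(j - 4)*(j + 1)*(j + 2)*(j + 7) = j^4 + 6*j^3 - 17*j^2 - 78*j - 56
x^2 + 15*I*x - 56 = (x + 7*I)*(x + 8*I)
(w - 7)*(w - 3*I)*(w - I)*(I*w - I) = I*w^4 + 4*w^3 - 8*I*w^3 - 32*w^2 + 4*I*w^2 + 28*w + 24*I*w - 21*I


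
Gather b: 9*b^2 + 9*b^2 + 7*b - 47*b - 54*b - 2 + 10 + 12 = 18*b^2 - 94*b + 20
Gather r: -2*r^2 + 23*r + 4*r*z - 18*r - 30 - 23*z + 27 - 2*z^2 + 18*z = -2*r^2 + r*(4*z + 5) - 2*z^2 - 5*z - 3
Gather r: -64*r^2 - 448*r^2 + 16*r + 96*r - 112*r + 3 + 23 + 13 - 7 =32 - 512*r^2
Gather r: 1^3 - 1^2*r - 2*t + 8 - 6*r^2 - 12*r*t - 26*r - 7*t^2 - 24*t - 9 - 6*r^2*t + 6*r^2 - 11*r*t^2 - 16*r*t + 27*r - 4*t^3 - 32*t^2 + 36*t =-6*r^2*t + r*(-11*t^2 - 28*t) - 4*t^3 - 39*t^2 + 10*t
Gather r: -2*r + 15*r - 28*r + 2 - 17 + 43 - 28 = -15*r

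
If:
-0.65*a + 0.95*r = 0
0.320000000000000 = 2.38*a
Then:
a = 0.13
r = 0.09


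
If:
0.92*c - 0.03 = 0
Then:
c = 0.03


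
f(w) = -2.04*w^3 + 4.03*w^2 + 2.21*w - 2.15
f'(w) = -6.12*w^2 + 8.06*w + 2.21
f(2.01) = 2.01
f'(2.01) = -6.31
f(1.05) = 2.25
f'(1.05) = 3.93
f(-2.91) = 75.82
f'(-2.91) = -73.07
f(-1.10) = 3.01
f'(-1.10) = -14.06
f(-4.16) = 205.26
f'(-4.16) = -137.23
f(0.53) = -0.15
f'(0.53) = 4.76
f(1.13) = 2.55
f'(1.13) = 3.50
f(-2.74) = 64.01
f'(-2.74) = -65.82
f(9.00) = -1142.99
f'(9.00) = -420.97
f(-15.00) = 7756.45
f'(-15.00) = -1495.69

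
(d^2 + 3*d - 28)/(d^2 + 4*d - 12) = (d^2 + 3*d - 28)/(d^2 + 4*d - 12)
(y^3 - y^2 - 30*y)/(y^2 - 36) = y*(y + 5)/(y + 6)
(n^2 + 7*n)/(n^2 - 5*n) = (n + 7)/(n - 5)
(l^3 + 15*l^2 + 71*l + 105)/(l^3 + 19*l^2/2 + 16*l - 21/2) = 2*(l + 5)/(2*l - 1)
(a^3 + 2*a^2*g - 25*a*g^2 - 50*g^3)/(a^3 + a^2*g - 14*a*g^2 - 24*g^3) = (a^2 - 25*g^2)/(a^2 - a*g - 12*g^2)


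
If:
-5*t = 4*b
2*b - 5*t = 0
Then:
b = 0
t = 0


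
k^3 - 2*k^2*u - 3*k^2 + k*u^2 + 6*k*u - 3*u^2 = (k - 3)*(k - u)^2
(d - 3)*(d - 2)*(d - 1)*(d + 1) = d^4 - 5*d^3 + 5*d^2 + 5*d - 6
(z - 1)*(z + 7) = z^2 + 6*z - 7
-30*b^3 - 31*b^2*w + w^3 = (-6*b + w)*(b + w)*(5*b + w)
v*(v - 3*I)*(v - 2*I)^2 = v^4 - 7*I*v^3 - 16*v^2 + 12*I*v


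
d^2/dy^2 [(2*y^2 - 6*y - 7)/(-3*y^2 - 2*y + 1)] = 2*(66*y^3 + 171*y^2 + 180*y + 59)/(27*y^6 + 54*y^5 + 9*y^4 - 28*y^3 - 3*y^2 + 6*y - 1)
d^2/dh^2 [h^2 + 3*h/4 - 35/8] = 2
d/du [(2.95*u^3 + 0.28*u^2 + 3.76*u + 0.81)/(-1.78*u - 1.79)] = (-10.502*u^3 - 16.3399*u^2 - 1.0024*u - 5.2886)/(3.1684*u^2 + 6.3724*u + 3.2041)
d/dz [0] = 0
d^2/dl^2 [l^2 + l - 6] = 2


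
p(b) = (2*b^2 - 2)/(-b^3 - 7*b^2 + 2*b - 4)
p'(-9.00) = 0.68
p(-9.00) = 1.14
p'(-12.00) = 0.09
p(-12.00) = 0.41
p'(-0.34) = 0.63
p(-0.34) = 0.32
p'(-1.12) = 0.29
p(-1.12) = -0.04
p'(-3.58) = 0.15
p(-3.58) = -0.43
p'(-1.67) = 0.18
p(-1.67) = -0.16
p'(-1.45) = 0.21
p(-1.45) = -0.12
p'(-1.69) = 0.18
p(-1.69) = -0.16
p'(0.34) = -0.64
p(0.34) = 0.42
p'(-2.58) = 0.13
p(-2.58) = -0.29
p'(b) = 4*b/(-b^3 - 7*b^2 + 2*b - 4) + (2*b^2 - 2)*(3*b^2 + 14*b - 2)/(-b^3 - 7*b^2 + 2*b - 4)^2 = 2*(b^4 - b^2 - 22*b + 2)/(b^6 + 14*b^5 + 45*b^4 - 20*b^3 + 60*b^2 - 16*b + 16)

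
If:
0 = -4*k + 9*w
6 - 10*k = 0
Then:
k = 3/5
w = 4/15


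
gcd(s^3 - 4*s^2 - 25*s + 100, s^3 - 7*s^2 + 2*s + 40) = s^2 - 9*s + 20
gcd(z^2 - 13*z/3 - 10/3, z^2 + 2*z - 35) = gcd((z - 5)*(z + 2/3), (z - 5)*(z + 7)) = z - 5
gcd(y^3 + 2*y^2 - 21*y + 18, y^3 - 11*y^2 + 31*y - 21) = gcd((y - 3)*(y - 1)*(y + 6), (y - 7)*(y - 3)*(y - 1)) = y^2 - 4*y + 3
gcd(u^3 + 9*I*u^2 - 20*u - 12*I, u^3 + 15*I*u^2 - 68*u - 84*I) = u^2 + 8*I*u - 12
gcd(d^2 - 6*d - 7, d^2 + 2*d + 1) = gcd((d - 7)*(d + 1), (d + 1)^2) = d + 1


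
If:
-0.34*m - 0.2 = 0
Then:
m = -0.59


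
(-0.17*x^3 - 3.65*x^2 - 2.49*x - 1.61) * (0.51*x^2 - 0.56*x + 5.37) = -0.0867*x^5 - 1.7663*x^4 - 0.1388*x^3 - 19.0272*x^2 - 12.4697*x - 8.6457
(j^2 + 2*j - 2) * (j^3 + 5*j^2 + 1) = j^5 + 7*j^4 + 8*j^3 - 9*j^2 + 2*j - 2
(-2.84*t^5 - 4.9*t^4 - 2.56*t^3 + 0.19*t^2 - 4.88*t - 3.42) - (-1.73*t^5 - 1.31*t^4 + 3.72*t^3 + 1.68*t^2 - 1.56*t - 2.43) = -1.11*t^5 - 3.59*t^4 - 6.28*t^3 - 1.49*t^2 - 3.32*t - 0.99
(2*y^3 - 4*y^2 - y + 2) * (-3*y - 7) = -6*y^4 - 2*y^3 + 31*y^2 + y - 14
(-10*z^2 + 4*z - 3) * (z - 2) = -10*z^3 + 24*z^2 - 11*z + 6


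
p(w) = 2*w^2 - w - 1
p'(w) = 4*w - 1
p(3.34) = 17.97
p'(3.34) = 12.36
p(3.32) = 17.72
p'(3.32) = 12.28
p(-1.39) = 4.25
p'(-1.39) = -6.56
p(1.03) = 0.09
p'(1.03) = 3.12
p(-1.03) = 2.15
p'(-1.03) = -5.12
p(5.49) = 53.79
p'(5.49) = 20.96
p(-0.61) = 0.35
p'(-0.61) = -3.44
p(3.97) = 26.55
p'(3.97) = 14.88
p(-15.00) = 464.00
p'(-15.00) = -61.00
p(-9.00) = 170.00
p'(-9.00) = -37.00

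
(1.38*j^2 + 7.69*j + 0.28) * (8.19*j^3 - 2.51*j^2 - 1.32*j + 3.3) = 11.3022*j^5 + 59.5173*j^4 - 18.8303*j^3 - 6.2996*j^2 + 25.0074*j + 0.924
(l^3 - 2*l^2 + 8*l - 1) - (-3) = l^3 - 2*l^2 + 8*l + 2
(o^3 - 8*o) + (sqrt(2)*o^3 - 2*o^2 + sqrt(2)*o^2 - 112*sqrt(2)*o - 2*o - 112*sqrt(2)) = o^3 + sqrt(2)*o^3 - 2*o^2 + sqrt(2)*o^2 - 112*sqrt(2)*o - 10*o - 112*sqrt(2)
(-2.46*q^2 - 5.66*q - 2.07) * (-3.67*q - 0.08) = 9.0282*q^3 + 20.969*q^2 + 8.0497*q + 0.1656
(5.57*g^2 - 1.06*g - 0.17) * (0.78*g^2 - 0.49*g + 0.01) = 4.3446*g^4 - 3.5561*g^3 + 0.4425*g^2 + 0.0727*g - 0.0017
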